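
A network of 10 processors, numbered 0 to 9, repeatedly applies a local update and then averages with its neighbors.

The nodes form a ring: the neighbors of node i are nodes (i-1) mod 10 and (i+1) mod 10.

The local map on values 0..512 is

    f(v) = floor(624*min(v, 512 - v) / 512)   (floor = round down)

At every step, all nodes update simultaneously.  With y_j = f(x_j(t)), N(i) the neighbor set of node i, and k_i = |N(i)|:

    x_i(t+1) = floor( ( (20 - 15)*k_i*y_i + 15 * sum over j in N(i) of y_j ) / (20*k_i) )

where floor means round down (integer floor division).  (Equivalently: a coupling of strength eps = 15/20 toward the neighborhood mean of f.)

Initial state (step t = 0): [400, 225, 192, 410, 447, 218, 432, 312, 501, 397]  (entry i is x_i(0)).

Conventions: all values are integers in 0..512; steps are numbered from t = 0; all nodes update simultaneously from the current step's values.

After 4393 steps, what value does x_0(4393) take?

Answer: x_0(4393) = 272
Key observation: The state at step 22, [291, 301, 308, 305, 297, 283, 268, 259, 262, 274], reappears at step 24: the system is in a cycle of period 2 from step 22 on.  Therefore the state at step 4393 equals the state at step 22 + ((4393 - 22) mod 2) = 23, which is [272, 258, 252, 254, 264, 279, 294, 302, 300, 287].

Derivation:
t=0: [400, 225, 192, 410, 447, 218, 432, 312, 501, 397]
t=1: [189, 207, 207, 148, 165, 132, 214, 102, 146, 90]
t=2: [192, 243, 225, 214, 177, 212, 171, 194, 131, 179]
t=3: [251, 264, 277, 248, 248, 223, 237, 196, 210, 201]
t=4: [281, 297, 298, 296, 290, 289, 262, 263, 244, 271]
t=5: [278, 268, 261, 264, 267, 283, 291, 301, 297, 290]
t=6: [283, 295, 300, 301, 292, 282, 268, 263, 263, 272]
t=7: [278, 267, 259, 261, 268, 281, 292, 300, 298, 291]
t=8: [283, 296, 303, 303, 294, 282, 269, 262, 262, 271]
t=9: [278, 265, 257, 258, 266, 280, 293, 301, 299, 291]
t=10: [285, 298, 306, 305, 296, 282, 268, 261, 262, 271]
t=11: [276, 262, 254, 255, 265, 280, 293, 301, 300, 290]
t=12: [287, 299, 307, 306, 297, 283, 268, 260, 262, 271]
t=13: [275, 260, 253, 254, 264, 279, 294, 302, 301, 290]
t=14: [288, 300, 308, 306, 297, 283, 268, 259, 261, 271]
t=15: [274, 259, 252, 254, 264, 279, 294, 302, 301, 290]
t=16: [289, 300, 308, 305, 297, 283, 268, 259, 261, 272]
t=17: [274, 259, 253, 254, 264, 279, 294, 302, 301, 289]
t=18: [289, 301, 308, 306, 297, 283, 268, 259, 261, 272]
t=19: [273, 258, 252, 254, 264, 279, 294, 302, 301, 289]
t=20: [290, 301, 308, 305, 297, 283, 268, 259, 261, 273]
t=21: [273, 258, 252, 254, 264, 279, 294, 302, 300, 288]
t=22: [291, 301, 308, 305, 297, 283, 268, 259, 262, 274]
t=23: [272, 258, 252, 254, 264, 279, 294, 302, 300, 287]
t=24: [291, 301, 308, 305, 297, 283, 268, 259, 262, 274]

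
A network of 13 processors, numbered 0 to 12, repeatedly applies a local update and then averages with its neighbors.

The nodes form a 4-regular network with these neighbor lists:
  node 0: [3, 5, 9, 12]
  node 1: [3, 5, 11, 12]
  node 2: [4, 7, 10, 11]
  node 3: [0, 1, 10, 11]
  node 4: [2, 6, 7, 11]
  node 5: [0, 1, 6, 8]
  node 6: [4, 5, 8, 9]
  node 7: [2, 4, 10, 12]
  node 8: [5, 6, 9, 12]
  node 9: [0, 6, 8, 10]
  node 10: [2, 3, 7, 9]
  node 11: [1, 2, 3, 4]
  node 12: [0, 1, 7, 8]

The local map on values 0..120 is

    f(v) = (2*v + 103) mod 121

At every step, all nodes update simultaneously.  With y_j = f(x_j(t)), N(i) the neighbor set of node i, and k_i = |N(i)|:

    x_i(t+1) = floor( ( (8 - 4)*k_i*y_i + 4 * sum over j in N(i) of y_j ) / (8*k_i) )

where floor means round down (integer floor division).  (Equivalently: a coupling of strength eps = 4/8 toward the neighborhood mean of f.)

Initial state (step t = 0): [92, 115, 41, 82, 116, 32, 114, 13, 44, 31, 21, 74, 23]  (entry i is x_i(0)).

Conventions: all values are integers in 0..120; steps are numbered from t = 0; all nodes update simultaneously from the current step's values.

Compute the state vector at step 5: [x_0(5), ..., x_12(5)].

Simulating step by step:
t=0: [92, 115, 41, 82, 116, 32, 114, 13, 44, 31, 21, 74, 23]
t=1: [40, 59, 48, 33, 67, 59, 76, 30, 60, 50, 29, 38, 40]
t=2: [67, 83, 71, 56, 81, 84, 56, 58, 83, 68, 51, 71, 69]
t=3: [103, 44, 27, 75, 36, 47, 71, 77, 58, 99, 81, 19, 93]
t=4: [57, 54, 32, 28, 36, 67, 37, 27, 72, 53, 26, 31, 54]
t=5: [89, 81, 44, 52, 49, 88, 60, 46, 46, 67, 43, 50, 73]

Answer: [89, 81, 44, 52, 49, 88, 60, 46, 46, 67, 43, 50, 73]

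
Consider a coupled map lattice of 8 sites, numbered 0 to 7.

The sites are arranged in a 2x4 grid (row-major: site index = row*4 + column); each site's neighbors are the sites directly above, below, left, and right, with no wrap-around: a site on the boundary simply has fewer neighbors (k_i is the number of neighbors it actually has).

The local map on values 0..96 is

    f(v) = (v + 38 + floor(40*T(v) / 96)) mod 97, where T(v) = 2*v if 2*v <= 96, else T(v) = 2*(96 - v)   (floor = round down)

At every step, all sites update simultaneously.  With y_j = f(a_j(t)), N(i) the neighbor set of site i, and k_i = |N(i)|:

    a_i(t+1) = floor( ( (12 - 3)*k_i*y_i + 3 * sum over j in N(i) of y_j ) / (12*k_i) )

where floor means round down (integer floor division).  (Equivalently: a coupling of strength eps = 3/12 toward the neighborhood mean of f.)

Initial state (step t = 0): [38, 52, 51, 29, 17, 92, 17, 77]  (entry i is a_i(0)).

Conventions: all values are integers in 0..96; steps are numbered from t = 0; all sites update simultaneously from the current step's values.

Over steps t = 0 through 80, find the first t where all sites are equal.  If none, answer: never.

Simulating step by step:
t=0: [38, 52, 51, 29, 17, 92, 17, 77]  (not all equal)
t=1: [19, 28, 37, 76, 57, 40, 59, 44]  (not all equal)
t=2: [68, 74, 18, 28, 33, 22, 26, 23]  (not all equal)
t=3: [28, 39, 70, 85, 14, 68, 82, 81]  (not all equal)
t=4: [76, 21, 30, 34, 62, 33, 33, 34]  (not all equal)
t=5: [38, 67, 76, 14, 27, 9, 8, 2]  (not all equal)
t=6: [22, 32, 37, 56, 73, 54, 49, 45]  (not all equal)
t=7: [74, 81, 18, 26, 38, 35, 26, 24]  (not all equal)
t=8: [30, 34, 70, 82, 12, 14, 76, 82]  (not all equal)
t=9: [77, 17, 29, 33, 64, 55, 35, 33]  (not all equal)
t=10: [37, 64, 74, 12, 31, 31, 13, 1]  (not all equal)
t=11: [21, 34, 37, 54, 83, 86, 59, 44]  (not all equal)
t=12: [61, 12, 11, 26, 39, 31, 27, 23]  (not all equal)
t=13: [32, 60, 62, 81, 24, 83, 84, 81]  (not all equal)
t=14: [86, 36, 31, 33, 77, 37, 34, 34]  (not all equal)
t=15: [31, 16, 71, 12, 30, 9, 11, 2]  (not all equal)
t=16: [90, 65, 39, 54, 88, 58, 54, 45]  (not all equal)
t=17: [35, 29, 16, 26, 34, 30, 27, 24]  (not all equal)
t=18: [15, 82, 72, 82, 14, 84, 85, 83]  (not all equal)
t=19: [60, 36, 33, 33, 59, 37, 34, 34]  (not all equal)
t=20: [27, 8, 1, 1, 27, 9, 3, 2]  (not all equal)
t=21: [82, 54, 40, 39, 82, 55, 43, 41]  (not all equal)
t=22: [33, 29, 15, 12, 33, 29, 19, 15]  (not all equal)
t=23: [12, 81, 67, 61, 12, 81, 72, 65]  (not all equal)
t=24: [56, 36, 32, 31, 56, 36, 32, 31]  (not all equal)
t=25: [27, 16, 88, 94, 27, 16, 88, 94]  (not all equal)
t=26: [84, 66, 37, 35, 84, 66, 37, 35]  (not all equal)
t=27: [34, 30, 9, 5, 34, 30, 9, 5]  (not all equal)
t=28: [14, 82, 56, 47, 14, 82, 56, 47]  (not all equal)
t=29: [59, 36, 30, 27, 59, 36, 30, 27]  (not all equal)
t=30: [27, 16, 85, 87, 27, 16, 85, 87]  (not all equal)
t=31: [84, 66, 37, 35, 84, 66, 37, 35]  (not all equal)

Answer: never
Key observation: The state at step 26 reappears at step 31 — the system is in a cycle of period 5 from step 26 on.  No step 0..31 is synchronized, and the cycle repeats forever, so no step up to 80 (or ever) has all sites equal.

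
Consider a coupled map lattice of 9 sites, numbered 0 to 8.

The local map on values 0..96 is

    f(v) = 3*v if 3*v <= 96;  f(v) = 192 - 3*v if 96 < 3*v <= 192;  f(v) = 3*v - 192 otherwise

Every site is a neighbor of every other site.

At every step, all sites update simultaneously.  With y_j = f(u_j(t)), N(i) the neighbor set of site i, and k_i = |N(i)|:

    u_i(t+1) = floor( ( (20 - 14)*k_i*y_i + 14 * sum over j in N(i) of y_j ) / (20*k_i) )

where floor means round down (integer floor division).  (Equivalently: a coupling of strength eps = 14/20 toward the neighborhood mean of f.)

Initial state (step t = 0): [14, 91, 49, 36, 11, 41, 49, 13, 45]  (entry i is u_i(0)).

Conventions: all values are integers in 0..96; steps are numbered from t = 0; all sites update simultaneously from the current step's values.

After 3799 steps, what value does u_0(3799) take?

Answer: u_0(3799) = 66
Key observation: The state at step 7, [66, 66, 66, 66, 66, 66, 66, 66, 66], reappears at step 15: the system is in a cycle of period 8 from step 7 on.  Therefore the state at step 3799 equals the state at step 7 + ((3799 - 7) mod 8) = 7, which is [66, 66, 66, 66, 66, 66, 66, 66, 66].

Derivation:
t=0: [14, 91, 49, 36, 11, 41, 49, 13, 45]
t=1: [52, 60, 52, 61, 50, 57, 52, 51, 55]
t=2: [30, 25, 30, 24, 31, 27, 30, 30, 28]
t=3: [86, 82, 86, 82, 86, 84, 86, 86, 84]
t=4: [62, 60, 62, 60, 62, 61, 62, 62, 61]
t=5: [7, 8, 7, 8, 7, 8, 7, 7, 8]
t=6: [22, 22, 22, 22, 22, 22, 22, 22, 22]
t=7: [66, 66, 66, 66, 66, 66, 66, 66, 66]
t=8: [6, 6, 6, 6, 6, 6, 6, 6, 6]
t=9: [18, 18, 18, 18, 18, 18, 18, 18, 18]
t=10: [54, 54, 54, 54, 54, 54, 54, 54, 54]
t=11: [30, 30, 30, 30, 30, 30, 30, 30, 30]
t=12: [90, 90, 90, 90, 90, 90, 90, 90, 90]
t=13: [78, 78, 78, 78, 78, 78, 78, 78, 78]
t=14: [42, 42, 42, 42, 42, 42, 42, 42, 42]
t=15: [66, 66, 66, 66, 66, 66, 66, 66, 66]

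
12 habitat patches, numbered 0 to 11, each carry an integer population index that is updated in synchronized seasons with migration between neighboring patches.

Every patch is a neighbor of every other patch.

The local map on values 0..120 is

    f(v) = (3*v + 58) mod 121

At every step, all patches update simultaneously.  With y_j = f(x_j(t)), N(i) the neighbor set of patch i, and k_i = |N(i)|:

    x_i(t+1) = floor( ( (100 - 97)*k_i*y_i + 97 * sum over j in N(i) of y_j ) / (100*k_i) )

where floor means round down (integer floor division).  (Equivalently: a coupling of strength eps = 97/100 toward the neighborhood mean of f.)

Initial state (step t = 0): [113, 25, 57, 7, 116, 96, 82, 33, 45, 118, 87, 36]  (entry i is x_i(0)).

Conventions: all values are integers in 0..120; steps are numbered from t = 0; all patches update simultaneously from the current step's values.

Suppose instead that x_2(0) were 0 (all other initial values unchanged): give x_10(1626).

Answer: x_10(1626) = 109
Key observation: The state at step 3, [3, 3, 3, 3, 3, 3, 3, 3, 3, 3, 3, 3], reappears at step 8: the system is in a cycle of period 5 from step 3 on.  Therefore the state at step 1626 equals the state at step 3 + ((1626 - 3) mod 5) = 6, which is [109, 109, 109, 109, 109, 109, 109, 109, 109, 109, 109, 109].

Derivation:
t=0: [113, 25, 0, 7, 116, 96, 82, 33, 45, 118, 87, 36]
t=1: [57, 58, 55, 54, 56, 53, 55, 57, 54, 56, 54, 56]
t=2: [102, 102, 103, 103, 103, 103, 103, 102, 103, 103, 103, 103]
t=3: [3, 3, 3, 3, 3, 3, 3, 3, 3, 3, 3, 3]
t=4: [67, 67, 67, 67, 67, 67, 67, 67, 67, 67, 67, 67]
t=5: [17, 17, 17, 17, 17, 17, 17, 17, 17, 17, 17, 17]
t=6: [109, 109, 109, 109, 109, 109, 109, 109, 109, 109, 109, 109]
t=7: [22, 22, 22, 22, 22, 22, 22, 22, 22, 22, 22, 22]
t=8: [3, 3, 3, 3, 3, 3, 3, 3, 3, 3, 3, 3]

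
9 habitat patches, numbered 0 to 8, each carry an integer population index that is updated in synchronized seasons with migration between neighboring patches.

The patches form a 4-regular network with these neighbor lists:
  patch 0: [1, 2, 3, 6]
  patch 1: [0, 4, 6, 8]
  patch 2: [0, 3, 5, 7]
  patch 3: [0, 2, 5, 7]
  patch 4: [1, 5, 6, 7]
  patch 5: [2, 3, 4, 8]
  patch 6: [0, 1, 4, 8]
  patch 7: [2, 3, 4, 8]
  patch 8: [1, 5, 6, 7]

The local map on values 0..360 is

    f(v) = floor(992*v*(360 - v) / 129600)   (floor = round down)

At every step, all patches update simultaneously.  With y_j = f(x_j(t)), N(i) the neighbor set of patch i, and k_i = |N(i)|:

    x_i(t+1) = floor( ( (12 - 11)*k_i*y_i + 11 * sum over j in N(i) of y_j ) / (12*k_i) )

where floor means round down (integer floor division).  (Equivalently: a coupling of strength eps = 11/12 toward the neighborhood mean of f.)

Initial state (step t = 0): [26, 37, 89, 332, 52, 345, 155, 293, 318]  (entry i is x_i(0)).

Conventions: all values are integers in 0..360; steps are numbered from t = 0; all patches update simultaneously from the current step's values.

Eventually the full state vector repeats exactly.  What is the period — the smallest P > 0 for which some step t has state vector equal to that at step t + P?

Answer: 2
Key observation: The state at step 10, [228, 228, 228, 228, 228, 228, 228, 228, 228], reappears at step 12 — and no state repeats earlier — so the cycle the system enters has period 2.

Derivation:
t=0: [26, 37, 89, 332, 52, 345, 155, 293, 318]
t=1: [140, 129, 90, 106, 130, 113, 107, 122, 128]
t=2: [209, 224, 216, 213, 218, 211, 227, 212, 218]
t=3: [235, 235, 239, 239, 236, 237, 236, 237, 236]
t=4: [222, 223, 222, 222, 223, 222, 223, 222, 223]
t=5: [233, 233, 234, 234, 233, 233, 233, 233, 233]
t=6: [225, 226, 225, 225, 226, 225, 226, 225, 226]
t=7: [231, 231, 232, 232, 231, 231, 231, 231, 231]
t=8: [227, 228, 227, 227, 228, 227, 228, 227, 228]
t=9: [230, 230, 231, 231, 230, 230, 230, 230, 230]
t=10: [228, 228, 228, 228, 228, 228, 228, 228, 228]
t=11: [230, 230, 230, 230, 230, 230, 230, 230, 230]
t=12: [228, 228, 228, 228, 228, 228, 228, 228, 228]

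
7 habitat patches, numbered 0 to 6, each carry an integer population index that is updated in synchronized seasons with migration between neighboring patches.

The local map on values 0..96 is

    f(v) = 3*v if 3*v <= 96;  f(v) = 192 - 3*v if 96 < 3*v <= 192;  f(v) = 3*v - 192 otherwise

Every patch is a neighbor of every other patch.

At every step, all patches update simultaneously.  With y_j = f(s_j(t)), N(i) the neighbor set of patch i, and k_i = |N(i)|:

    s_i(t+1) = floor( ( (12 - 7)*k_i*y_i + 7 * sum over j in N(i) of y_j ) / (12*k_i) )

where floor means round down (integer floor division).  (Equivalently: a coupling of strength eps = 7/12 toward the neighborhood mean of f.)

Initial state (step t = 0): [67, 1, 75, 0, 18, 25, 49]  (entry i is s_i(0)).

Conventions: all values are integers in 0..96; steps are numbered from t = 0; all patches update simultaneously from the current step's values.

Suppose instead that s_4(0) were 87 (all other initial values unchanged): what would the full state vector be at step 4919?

Simulating step by step:
t=0: [67, 1, 75, 0, 87, 25, 49]
t=1: [25, 23, 33, 22, 44, 46, 37]
t=2: [72, 70, 78, 69, 67, 65, 74]
t=3: [21, 19, 27, 18, 16, 14, 23]
t=4: [60, 58, 66, 57, 55, 53, 62]
t=5: [15, 17, 13, 18, 20, 22, 13]
t=6: [48, 50, 46, 51, 53, 55, 46]
t=7: [44, 42, 46, 41, 39, 37, 46]
t=8: [63, 65, 61, 66, 68, 70, 61]
t=9: [6, 6, 8, 7, 9, 11, 8]
t=10: [21, 21, 23, 22, 24, 26, 23]
t=11: [66, 66, 68, 67, 69, 71, 68]
t=12: [9, 9, 11, 10, 12, 14, 11]
t=13: [30, 30, 32, 31, 33, 35, 32]
t=14: [91, 91, 93, 92, 92, 90, 93]
t=15: [82, 82, 84, 83, 83, 81, 84]
t=16: [55, 55, 57, 56, 56, 54, 57]
t=17: [25, 25, 23, 24, 24, 26, 23]
t=18: [73, 73, 71, 72, 72, 74, 71]
t=19: [25, 25, 23, 24, 24, 26, 23]

Answer: [25, 25, 23, 24, 24, 26, 23]
Key observation: The state at step 17, [25, 25, 23, 24, 24, 26, 23], reappears at step 19: the system is in a cycle of period 2 from step 17 on.  Therefore the state at step 4919 equals the state at step 17 + ((4919 - 17) mod 2) = 17, which is [25, 25, 23, 24, 24, 26, 23].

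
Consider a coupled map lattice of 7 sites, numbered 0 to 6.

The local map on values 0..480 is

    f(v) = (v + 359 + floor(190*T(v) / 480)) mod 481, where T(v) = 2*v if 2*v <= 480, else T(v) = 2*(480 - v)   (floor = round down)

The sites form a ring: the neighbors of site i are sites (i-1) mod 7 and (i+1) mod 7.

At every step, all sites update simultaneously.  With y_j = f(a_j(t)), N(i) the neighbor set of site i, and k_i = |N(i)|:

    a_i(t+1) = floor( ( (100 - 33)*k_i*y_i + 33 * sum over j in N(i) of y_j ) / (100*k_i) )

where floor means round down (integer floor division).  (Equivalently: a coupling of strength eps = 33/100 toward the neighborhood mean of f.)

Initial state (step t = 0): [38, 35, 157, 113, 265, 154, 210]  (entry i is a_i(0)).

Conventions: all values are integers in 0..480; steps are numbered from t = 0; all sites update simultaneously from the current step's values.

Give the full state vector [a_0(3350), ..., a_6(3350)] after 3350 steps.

Simulating step by step:
t=0: [38, 35, 157, 113, 265, 154, 210]
t=1: [397, 378, 189, 131, 248, 196, 265]
t=2: [334, 316, 218, 161, 263, 256, 303]
t=3: [325, 314, 260, 206, 287, 312, 320]
t=4: [324, 321, 303, 269, 306, 322, 324]
t=5: [324, 323, 320, 316, 320, 324, 325]
t=6: [325, 324, 324, 323, 324, 324, 325]
t=7: [325, 325, 325, 325, 325, 325, 325]
t=8: [325, 325, 325, 325, 325, 325, 325]

Answer: [325, 325, 325, 325, 325, 325, 325]
Key observation: The state at step 7, [325, 325, 325, 325, 325, 325, 325], reappears at step 8: the system is in a cycle of period 1 from step 7 on.  Therefore the state at step 3350 equals the state at step 7 + ((3350 - 7) mod 1) = 7, which is [325, 325, 325, 325, 325, 325, 325].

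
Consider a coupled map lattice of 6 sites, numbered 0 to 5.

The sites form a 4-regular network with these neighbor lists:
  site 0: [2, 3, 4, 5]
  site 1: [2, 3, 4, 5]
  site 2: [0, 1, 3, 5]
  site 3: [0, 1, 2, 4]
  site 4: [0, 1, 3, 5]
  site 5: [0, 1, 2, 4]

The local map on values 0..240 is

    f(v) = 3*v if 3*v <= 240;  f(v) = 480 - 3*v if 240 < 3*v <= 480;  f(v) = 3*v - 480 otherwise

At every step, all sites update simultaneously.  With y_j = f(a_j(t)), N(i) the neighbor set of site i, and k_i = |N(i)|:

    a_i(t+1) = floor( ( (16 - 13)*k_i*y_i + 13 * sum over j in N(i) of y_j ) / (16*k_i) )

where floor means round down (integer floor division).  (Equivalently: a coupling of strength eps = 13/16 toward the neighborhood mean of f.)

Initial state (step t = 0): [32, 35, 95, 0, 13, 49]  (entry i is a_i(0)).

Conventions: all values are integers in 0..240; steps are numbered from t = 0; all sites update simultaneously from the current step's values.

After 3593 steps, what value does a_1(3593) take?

Simulating step by step:
t=0: [32, 35, 95, 0, 13, 49]
t=1: [95, 97, 107, 88, 78, 115]
t=2: [187, 186, 179, 198, 193, 183]
t=3: [84, 83, 80, 85, 88, 76]
t=4: [227, 227, 230, 228, 225, 228]
t=5: [202, 202, 203, 202, 201, 202]
t=6: [126, 126, 126, 126, 125, 126]
t=7: [102, 102, 102, 102, 102, 102]
t=8: [174, 174, 174, 174, 174, 174]
t=9: [42, 42, 42, 42, 42, 42]
t=10: [126, 126, 126, 126, 126, 126]
t=11: [102, 102, 102, 102, 102, 102]

Answer: a_1(3593) = 42
Key observation: The state at step 7, [102, 102, 102, 102, 102, 102], reappears at step 11: the system is in a cycle of period 4 from step 7 on.  Therefore the state at step 3593 equals the state at step 7 + ((3593 - 7) mod 4) = 9, which is [42, 42, 42, 42, 42, 42].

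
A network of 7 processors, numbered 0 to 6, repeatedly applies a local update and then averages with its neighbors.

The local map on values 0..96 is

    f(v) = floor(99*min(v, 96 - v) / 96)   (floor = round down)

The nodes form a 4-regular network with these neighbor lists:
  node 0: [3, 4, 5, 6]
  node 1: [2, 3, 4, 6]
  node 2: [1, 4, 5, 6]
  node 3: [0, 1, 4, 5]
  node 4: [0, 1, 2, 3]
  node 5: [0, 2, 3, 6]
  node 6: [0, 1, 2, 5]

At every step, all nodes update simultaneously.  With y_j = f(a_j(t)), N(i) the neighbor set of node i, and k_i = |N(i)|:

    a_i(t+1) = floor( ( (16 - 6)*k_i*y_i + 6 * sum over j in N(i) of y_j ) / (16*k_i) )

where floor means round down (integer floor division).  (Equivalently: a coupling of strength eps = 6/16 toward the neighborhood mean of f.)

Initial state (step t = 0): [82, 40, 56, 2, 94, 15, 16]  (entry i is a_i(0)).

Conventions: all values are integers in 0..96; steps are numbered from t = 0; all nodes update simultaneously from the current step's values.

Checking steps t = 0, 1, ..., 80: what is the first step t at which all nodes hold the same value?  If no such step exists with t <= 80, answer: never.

Answer: 11
Key observation: Synchronization is absorbing here: once all nodes are equal they stay equal, and step 11 is the first all-equal step.

Derivation:
t=0: [82, 40, 56, 2, 94, 15, 16]  (not all equal)
t=1: [12, 31, 32, 8, 10, 16, 20]  (not all equal)
t=2: [12, 26, 27, 11, 14, 16, 21]  (not all equal)
t=3: [13, 23, 24, 13, 15, 16, 20]  (not all equal)
t=4: [14, 21, 21, 14, 16, 16, 19]  (not all equal)
t=5: [14, 19, 19, 15, 16, 16, 18]  (not all equal)
t=6: [14, 18, 18, 15, 16, 16, 17]  (not all equal)
t=7: [14, 17, 17, 15, 16, 16, 16]  (not all equal)
t=8: [14, 16, 16, 15, 15, 15, 16]  (not all equal)
t=9: [14, 15, 15, 15, 15, 15, 15]  (not all equal)
t=10: [14, 15, 15, 14, 14, 14, 14]  (not all equal)
t=11: [14, 14, 14, 14, 14, 14, 14]  (all equal)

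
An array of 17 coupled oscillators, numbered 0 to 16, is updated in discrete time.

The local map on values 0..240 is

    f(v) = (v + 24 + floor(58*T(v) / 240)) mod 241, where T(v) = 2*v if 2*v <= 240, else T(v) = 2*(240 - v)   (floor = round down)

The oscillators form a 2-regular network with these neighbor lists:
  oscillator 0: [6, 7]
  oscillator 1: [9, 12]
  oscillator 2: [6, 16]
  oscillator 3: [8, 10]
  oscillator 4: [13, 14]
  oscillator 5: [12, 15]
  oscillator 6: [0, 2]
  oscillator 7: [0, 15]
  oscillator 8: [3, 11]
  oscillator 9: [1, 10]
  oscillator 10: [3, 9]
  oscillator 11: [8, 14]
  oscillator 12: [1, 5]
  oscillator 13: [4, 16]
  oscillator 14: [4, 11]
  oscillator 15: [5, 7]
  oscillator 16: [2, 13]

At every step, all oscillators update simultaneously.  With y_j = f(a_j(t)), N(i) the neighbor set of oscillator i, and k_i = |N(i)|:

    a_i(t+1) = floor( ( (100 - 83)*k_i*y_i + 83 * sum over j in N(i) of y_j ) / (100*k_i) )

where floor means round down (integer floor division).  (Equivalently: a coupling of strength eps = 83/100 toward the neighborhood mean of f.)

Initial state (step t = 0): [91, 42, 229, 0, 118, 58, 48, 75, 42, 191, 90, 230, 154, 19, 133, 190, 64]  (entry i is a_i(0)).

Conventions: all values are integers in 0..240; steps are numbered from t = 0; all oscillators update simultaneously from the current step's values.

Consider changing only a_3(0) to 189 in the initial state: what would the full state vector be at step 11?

Simulating step by step:
t=0: [91, 42, 229, 189, 118, 58, 48, 75, 42, 191, 90, 230, 154, 19, 133, 190, 64]
t=1: [122, 204, 91, 141, 141, 208, 88, 187, 120, 141, 223, 124, 118, 140, 125, 142, 48]
t=2: [196, 171, 130, 125, 208, 172, 175, 212, 206, 43, 178, 203, 37, 163, 207, 136, 169]
t=3: [98, 107, 224, 132, 96, 158, 125, 88, 86, 205, 160, 4, 202, 134, 4, 133, 217]
t=4: [177, 33, 91, 190, 126, 125, 110, 182, 124, 168, 125, 79, 167, 108, 85, 190, 94]
t=5: [213, 199, 172, 209, 173, 227, 193, 234, 191, 152, 227, 170, 152, 184, 169, 222, 169]
t=6: [108, 181, 232, 106, 230, 98, 138, 12, 137, 44, 95, 231, 44, 229, 227, 16, 230]
t=7: [135, 113, 97, 185, 16, 85, 119, 102, 118, 179, 139, 96, 181, 17, 17, 95, 17]
t=8: [191, 225, 131, 210, 48, 190, 190, 184, 200, 206, 229, 131, 181, 48, 96, 162, 97]
t=9: [236, 101, 203, 9, 124, 229, 225, 231, 89, 14, 7, 104, 144, 124, 153, 234, 153]
t=10: [17, 136, 97, 85, 210, 99, 12, 19, 115, 93, 39, 185, 115, 210, 195, 17, 123]
t=11: [46, 183, 129, 139, 103, 129, 96, 49, 192, 148, 142, 220, 190, 88, 141, 100, 106]

Answer: [46, 183, 129, 139, 103, 129, 96, 49, 192, 148, 142, 220, 190, 88, 141, 100, 106]
Key observation: This trace re-runs the system from the modified initial state.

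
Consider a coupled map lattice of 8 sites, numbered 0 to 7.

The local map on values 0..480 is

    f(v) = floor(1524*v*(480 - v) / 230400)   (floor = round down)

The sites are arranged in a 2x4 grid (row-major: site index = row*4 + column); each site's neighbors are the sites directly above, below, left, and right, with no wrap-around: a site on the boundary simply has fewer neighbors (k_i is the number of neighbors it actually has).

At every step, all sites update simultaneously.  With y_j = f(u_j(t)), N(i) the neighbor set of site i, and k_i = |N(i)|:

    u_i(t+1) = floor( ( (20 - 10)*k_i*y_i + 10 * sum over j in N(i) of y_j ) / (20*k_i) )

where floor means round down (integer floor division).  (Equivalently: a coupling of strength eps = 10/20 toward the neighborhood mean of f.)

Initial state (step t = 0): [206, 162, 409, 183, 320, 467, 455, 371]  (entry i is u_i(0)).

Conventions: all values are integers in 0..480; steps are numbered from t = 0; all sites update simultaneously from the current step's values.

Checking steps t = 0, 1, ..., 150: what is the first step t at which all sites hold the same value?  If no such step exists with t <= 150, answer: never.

Answer: 16
Key observation: Synchronization is absorbing here: once all sites are equal they stay equal, and step 16 is the first all-equal step.

Derivation:
t=0: [206, 162, 409, 183, 320, 467, 455, 371]  (not all equal)
t=1: [356, 270, 225, 294, 272, 145, 120, 242]  (not all equal)
t=2: [332, 352, 359, 370, 340, 332, 322, 351]  (not all equal)
t=3: [315, 305, 294, 281, 319, 320, 319, 300]  (not all equal)
t=4: [344, 350, 357, 364, 339, 340, 345, 355]  (not all equal)
t=5: [308, 302, 292, 285, 313, 311, 303, 293]  (not all equal)
t=6: [350, 354, 360, 364, 346, 349, 355, 361]  (not all equal)
t=7: [300, 295, 287, 281, 303, 300, 291, 285]  (not all equal)
t=8: [357, 360, 365, 367, 355, 358, 363, 366]  (not all equal)
t=9: [289, 285, 278, 275, 291, 287, 280, 276]  (not all equal)
t=10: [365, 367, 370, 371, 364, 366, 369, 371]  (not all equal)
t=11: [276, 273, 269, 267, 277, 274, 270, 267]  (not all equal)
t=12: [372, 373, 374, 375, 371, 373, 374, 375]  (not all equal)
t=13: [265, 263, 261, 260, 265, 263, 261, 260]  (not all equal)
t=14: [376, 377, 377, 378, 376, 377, 377, 378]  (not all equal)
t=15: [257, 256, 255, 255, 257, 256, 255, 255]  (not all equal)
t=16: [379, 379, 379, 379, 379, 379, 379, 379]  (all equal)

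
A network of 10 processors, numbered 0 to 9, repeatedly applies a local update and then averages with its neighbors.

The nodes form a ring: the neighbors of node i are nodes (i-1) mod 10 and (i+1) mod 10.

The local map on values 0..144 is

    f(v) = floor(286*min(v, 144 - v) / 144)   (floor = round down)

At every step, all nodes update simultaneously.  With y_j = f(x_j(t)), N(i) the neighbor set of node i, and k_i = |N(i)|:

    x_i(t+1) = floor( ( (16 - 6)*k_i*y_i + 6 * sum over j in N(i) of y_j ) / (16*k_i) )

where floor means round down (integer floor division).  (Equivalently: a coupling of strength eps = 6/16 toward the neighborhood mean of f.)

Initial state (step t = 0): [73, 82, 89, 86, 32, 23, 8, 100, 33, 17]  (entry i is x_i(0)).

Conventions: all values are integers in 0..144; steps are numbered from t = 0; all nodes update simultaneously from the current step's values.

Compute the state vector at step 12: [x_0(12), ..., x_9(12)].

Answer: [136, 113, 97, 103, 112, 109, 123, 113, 120, 136]

Derivation:
t=0: [73, 82, 89, 86, 32, 23, 8, 100, 33, 17]
t=1: [117, 123, 112, 104, 69, 42, 34, 69, 63, 59]
t=2: [62, 47, 61, 86, 116, 90, 83, 121, 125, 106]
t=3: [108, 103, 114, 104, 76, 99, 104, 57, 45, 76]
t=4: [84, 75, 66, 85, 115, 95, 87, 102, 102, 114]
t=5: [111, 132, 129, 108, 75, 92, 104, 88, 78, 74]
t=6: [71, 32, 35, 75, 118, 104, 89, 108, 128, 123]
t=7: [107, 78, 80, 108, 72, 79, 96, 70, 40, 57]
t=8: [91, 119, 117, 95, 126, 125, 109, 119, 96, 99]
t=9: [91, 60, 60, 77, 47, 42, 59, 61, 85, 93]
t=10: [106, 116, 121, 122, 98, 91, 111, 119, 114, 104]
t=11: [72, 56, 46, 52, 84, 94, 69, 53, 60, 74]
t=12: [136, 113, 97, 103, 112, 109, 123, 113, 120, 136]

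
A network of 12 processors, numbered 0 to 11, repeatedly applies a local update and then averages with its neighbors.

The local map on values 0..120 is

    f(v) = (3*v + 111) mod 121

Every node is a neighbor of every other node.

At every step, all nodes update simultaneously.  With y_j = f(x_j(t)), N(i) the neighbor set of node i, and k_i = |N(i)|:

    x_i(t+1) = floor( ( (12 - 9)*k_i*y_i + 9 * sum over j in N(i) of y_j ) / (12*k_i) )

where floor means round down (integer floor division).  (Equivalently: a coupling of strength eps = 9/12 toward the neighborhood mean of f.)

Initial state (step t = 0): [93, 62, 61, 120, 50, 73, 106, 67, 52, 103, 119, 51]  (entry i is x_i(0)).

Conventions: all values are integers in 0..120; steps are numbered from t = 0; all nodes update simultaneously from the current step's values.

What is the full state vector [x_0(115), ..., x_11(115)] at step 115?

Simulating step by step:
t=0: [93, 62, 61, 120, 50, 73, 106, 67, 52, 103, 119, 51]
t=1: [52, 57, 56, 66, 50, 63, 59, 60, 51, 57, 66, 51]
t=2: [38, 40, 40, 45, 37, 44, 41, 42, 37, 40, 45, 37]
t=3: [85, 86, 86, 67, 84, 66, 87, 87, 84, 86, 67, 84]
t=4: [17, 17, 17, 29, 16, 28, 18, 18, 16, 17, 29, 16]
t=5: [47, 47, 47, 54, 47, 53, 48, 48, 47, 47, 54, 47]
t=6: [14, 14, 14, 18, 14, 17, 15, 15, 14, 14, 18, 14]
t=7: [34, 34, 34, 36, 34, 36, 35, 35, 34, 34, 36, 34]
t=8: [93, 93, 93, 94, 93, 94, 94, 94, 93, 93, 94, 93]
t=9: [28, 28, 28, 28, 28, 28, 28, 28, 28, 28, 28, 28]
t=10: [74, 74, 74, 74, 74, 74, 74, 74, 74, 74, 74, 74]
t=11: [91, 91, 91, 91, 91, 91, 91, 91, 91, 91, 91, 91]
t=12: [21, 21, 21, 21, 21, 21, 21, 21, 21, 21, 21, 21]
t=13: [53, 53, 53, 53, 53, 53, 53, 53, 53, 53, 53, 53]
t=14: [28, 28, 28, 28, 28, 28, 28, 28, 28, 28, 28, 28]

Answer: [74, 74, 74, 74, 74, 74, 74, 74, 74, 74, 74, 74]
Key observation: The state at step 9, [28, 28, 28, 28, 28, 28, 28, 28, 28, 28, 28, 28], reappears at step 14: the system is in a cycle of period 5 from step 9 on.  Therefore the state at step 115 equals the state at step 9 + ((115 - 9) mod 5) = 10, which is [74, 74, 74, 74, 74, 74, 74, 74, 74, 74, 74, 74].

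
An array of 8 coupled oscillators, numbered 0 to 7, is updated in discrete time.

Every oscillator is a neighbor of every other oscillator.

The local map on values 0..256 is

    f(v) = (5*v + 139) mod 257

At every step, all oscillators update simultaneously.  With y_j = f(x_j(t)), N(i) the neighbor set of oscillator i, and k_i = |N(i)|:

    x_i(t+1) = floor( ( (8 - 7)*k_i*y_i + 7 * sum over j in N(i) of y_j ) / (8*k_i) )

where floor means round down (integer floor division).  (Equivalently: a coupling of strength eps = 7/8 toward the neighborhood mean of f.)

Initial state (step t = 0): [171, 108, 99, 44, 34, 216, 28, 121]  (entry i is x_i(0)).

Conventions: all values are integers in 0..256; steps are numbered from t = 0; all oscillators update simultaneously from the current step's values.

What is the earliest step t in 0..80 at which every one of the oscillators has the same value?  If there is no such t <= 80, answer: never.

Answer: 1
Key observation: Synchronization is absorbing here: once all oscillators are equal they stay equal, and step 1 is the first all-equal step.

Derivation:
t=0: [171, 108, 99, 44, 34, 216, 28, 121]  (not all equal)
t=1: [138, 138, 138, 138, 138, 138, 138, 138]  (all equal)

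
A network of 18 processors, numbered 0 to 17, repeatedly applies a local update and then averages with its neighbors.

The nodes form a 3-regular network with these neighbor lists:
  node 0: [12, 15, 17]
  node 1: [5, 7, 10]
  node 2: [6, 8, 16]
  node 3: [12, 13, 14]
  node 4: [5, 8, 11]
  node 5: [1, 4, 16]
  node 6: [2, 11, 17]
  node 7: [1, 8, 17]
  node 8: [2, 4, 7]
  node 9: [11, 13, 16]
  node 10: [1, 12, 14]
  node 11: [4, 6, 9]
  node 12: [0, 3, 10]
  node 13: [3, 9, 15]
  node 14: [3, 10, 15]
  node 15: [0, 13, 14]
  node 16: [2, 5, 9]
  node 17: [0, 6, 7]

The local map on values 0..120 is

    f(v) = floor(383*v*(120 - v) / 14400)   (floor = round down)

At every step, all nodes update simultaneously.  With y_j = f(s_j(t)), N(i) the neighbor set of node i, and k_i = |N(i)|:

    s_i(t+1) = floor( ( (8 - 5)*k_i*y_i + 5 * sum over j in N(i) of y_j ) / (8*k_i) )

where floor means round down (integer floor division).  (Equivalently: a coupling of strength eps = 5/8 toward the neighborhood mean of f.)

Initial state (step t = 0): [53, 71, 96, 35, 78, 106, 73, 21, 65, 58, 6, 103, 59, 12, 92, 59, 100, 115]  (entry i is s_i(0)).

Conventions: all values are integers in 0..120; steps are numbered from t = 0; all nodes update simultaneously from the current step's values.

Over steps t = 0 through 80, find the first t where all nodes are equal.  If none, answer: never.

Simulating step by step:
t=0: [53, 71, 96, 35, 78, 106, 73, 21, 65, 58, 6, 103, 59, 12, 92, 59, 100, 115]  (not all equal)
t=1: [77, 57, 72, 70, 70, 62, 59, 62, 77, 63, 59, 74, 75, 68, 65, 76, 60, 55]  (not all equal)
t=2: [89, 95, 92, 92, 91, 94, 93, 93, 91, 93, 93, 92, 90, 92, 93, 90, 94, 93]  (not all equal)
t=3: [70, 64, 67, 68, 68, 65, 66, 66, 68, 66, 66, 67, 69, 68, 67, 69, 65, 67]  (not all equal)
t=4: [93, 94, 94, 93, 94, 94, 94, 94, 94, 94, 94, 94, 93, 93, 93, 93, 94, 93]  (not all equal)
t=5: [66, 65, 65, 66, 65, 65, 65, 65, 65, 65, 65, 65, 65, 65, 65, 66, 65, 65]  (not all equal)
t=6: [94, 95, 95, 94, 95, 95, 95, 95, 95, 95, 95, 95, 94, 94, 94, 94, 95, 94]  (not all equal)
t=7: [65, 63, 63, 65, 63, 63, 63, 63, 63, 63, 63, 63, 64, 64, 64, 65, 63, 64]  (not all equal)
t=8: [95, 95, 95, 95, 95, 95, 95, 95, 95, 95, 95, 95, 95, 95, 95, 95, 95, 95]  (all equal)

Answer: 8
Key observation: Synchronization is absorbing here: once all nodes are equal they stay equal, and step 8 is the first all-equal step.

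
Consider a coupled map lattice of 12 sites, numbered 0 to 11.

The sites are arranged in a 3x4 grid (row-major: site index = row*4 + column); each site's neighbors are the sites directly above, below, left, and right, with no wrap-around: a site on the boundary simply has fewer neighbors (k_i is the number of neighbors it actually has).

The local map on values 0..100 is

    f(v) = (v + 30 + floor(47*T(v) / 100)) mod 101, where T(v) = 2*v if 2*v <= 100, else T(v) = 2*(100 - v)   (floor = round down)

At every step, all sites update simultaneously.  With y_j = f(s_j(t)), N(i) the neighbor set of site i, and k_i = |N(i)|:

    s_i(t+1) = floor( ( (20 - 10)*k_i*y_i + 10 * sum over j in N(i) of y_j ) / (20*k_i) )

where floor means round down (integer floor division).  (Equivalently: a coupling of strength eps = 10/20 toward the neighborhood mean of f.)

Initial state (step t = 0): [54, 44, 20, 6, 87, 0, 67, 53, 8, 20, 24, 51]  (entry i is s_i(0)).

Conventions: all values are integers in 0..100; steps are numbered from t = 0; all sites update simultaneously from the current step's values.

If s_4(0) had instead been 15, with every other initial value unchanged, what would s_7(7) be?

Answer: s_7(7) = 59
Key observation: This trace re-runs the system from the modified initial state.

Derivation:
t=0: [54, 44, 20, 6, 15, 0, 67, 53, 8, 20, 24, 51]
t=1: [31, 27, 47, 44, 46, 36, 38, 28, 54, 59, 58, 38]
t=2: [70, 75, 26, 33, 44, 65, 29, 45, 24, 38, 18, 28]
t=3: [23, 35, 74, 71, 28, 29, 66, 52, 42, 28, 60, 62]
t=4: [82, 79, 38, 26, 70, 79, 33, 26, 47, 62, 35, 26]
t=5: [27, 22, 34, 60, 25, 35, 72, 82, 23, 37, 81, 84]
t=6: [78, 81, 68, 43, 81, 70, 44, 27, 56, 33, 22, 27]
t=7: [27, 27, 22, 33, 26, 33, 33, 59, 43, 67, 67, 79]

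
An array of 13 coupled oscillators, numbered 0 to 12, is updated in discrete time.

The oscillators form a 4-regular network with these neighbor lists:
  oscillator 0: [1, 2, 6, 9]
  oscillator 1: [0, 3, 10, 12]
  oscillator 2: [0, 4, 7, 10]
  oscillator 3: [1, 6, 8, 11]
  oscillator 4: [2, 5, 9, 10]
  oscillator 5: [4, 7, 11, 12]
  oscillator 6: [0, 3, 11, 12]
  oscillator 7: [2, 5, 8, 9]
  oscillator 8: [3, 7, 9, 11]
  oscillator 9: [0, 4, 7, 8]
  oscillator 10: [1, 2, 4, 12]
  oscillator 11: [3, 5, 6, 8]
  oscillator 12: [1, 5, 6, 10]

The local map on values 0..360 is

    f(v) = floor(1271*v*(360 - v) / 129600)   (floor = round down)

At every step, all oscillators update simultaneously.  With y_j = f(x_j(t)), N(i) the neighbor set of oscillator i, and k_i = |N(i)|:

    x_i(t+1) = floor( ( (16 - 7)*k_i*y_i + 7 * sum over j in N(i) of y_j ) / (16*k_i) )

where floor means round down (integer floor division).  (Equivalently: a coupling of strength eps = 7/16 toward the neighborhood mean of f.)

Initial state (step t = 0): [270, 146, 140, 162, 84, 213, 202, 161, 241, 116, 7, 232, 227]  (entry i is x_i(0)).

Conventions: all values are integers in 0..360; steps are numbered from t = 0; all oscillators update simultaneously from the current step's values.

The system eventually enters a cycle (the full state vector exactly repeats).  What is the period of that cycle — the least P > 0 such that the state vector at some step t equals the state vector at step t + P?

Simulating step by step:
t=0: [270, 146, 140, 162, 84, 213, 202, 161, 241, 116, 7, 232, 227]
t=1: [264, 267, 257, 306, 227, 296, 300, 304, 288, 271, 137, 296, 270]
t=2: [239, 240, 256, 179, 273, 200, 190, 189, 196, 232, 281, 183, 232]
t=3: [284, 279, 261, 312, 248, 302, 309, 306, 312, 289, 238, 316, 287]
t=4: [209, 216, 243, 153, 252, 180, 162, 175, 152, 199, 263, 143, 206]
t=5: [306, 300, 281, 309, 276, 309, 311, 311, 310, 308, 267, 307, 304]
t=6: [167, 178, 207, 156, 212, 163, 153, 158, 153, 163, 222, 156, 172]
t=7: [314, 314, 309, 312, 308, 313, 311, 312, 311, 312, 305, 311, 314]
t=8: [143, 144, 153, 146, 154, 145, 146, 146, 148, 146, 157, 148, 144]
t=9: [305, 305, 309, 306, 309, 305, 305, 306, 306, 306, 310, 306, 305]
t=10: [162, 162, 155, 162, 155, 162, 163, 161, 162, 161, 155, 162, 162]
t=11: [313, 313, 311, 314, 311, 313, 314, 313, 314, 313, 311, 314, 313]
t=12: [144, 144, 147, 141, 147, 144, 141, 144, 141, 144, 147, 141, 144]
t=13: [304, 304, 306, 302, 306, 304, 302, 304, 302, 304, 306, 302, 304]
t=14: [166, 166, 162, 170, 162, 166, 169, 166, 169, 166, 162, 170, 166]
t=15: [315, 315, 314, 315, 314, 315, 315, 315, 315, 315, 314, 315, 315]
t=16: [139, 139, 140, 139, 140, 139, 139, 139, 139, 139, 140, 139, 139]
t=17: [301, 301, 301, 301, 301, 301, 301, 301, 301, 301, 301, 301, 301]
t=18: [174, 174, 174, 174, 174, 174, 174, 174, 174, 174, 174, 174, 174]
t=19: [317, 317, 317, 317, 317, 317, 317, 317, 317, 317, 317, 317, 317]
t=20: [133, 133, 133, 133, 133, 133, 133, 133, 133, 133, 133, 133, 133]
t=21: [296, 296, 296, 296, 296, 296, 296, 296, 296, 296, 296, 296, 296]
t=22: [185, 185, 185, 185, 185, 185, 185, 185, 185, 185, 185, 185, 185]
t=23: [317, 317, 317, 317, 317, 317, 317, 317, 317, 317, 317, 317, 317]

Answer: 4
Key observation: The state at step 19, [317, 317, 317, 317, 317, 317, 317, 317, 317, 317, 317, 317, 317], reappears at step 23 — and no state repeats earlier — so the cycle the system enters has period 4.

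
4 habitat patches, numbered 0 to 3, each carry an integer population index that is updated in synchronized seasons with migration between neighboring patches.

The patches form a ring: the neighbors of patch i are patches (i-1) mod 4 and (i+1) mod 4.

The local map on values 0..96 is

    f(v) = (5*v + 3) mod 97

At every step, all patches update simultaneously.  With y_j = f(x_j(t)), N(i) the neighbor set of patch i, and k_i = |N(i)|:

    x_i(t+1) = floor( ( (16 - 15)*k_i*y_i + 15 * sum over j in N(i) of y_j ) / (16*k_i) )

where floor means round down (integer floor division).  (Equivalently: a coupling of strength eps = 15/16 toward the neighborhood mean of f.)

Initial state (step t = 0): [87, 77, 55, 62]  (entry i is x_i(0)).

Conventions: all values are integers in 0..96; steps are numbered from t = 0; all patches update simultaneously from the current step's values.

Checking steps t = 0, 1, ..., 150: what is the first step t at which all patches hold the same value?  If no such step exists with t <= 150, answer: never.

Simulating step by step:
t=0: [87, 77, 55, 62]  (not all equal)
t=1: [13, 62, 15, 64]  (not all equal)
t=2: [29, 69, 30, 70]  (not all equal)
t=3: [58, 53, 59, 54]  (not all equal)
t=4: [71, 8, 72, 9]  (not all equal)
t=5: [46, 67, 47, 68]  (not all equal)
t=6: [48, 41, 49, 42]  (not all equal)
t=7: [18, 49, 18, 49]  (not all equal)
t=8: [56, 90, 56, 90]  (not all equal)
t=9: [66, 87, 66, 87]  (not all equal)
t=10: [49, 42, 49, 42]  (not all equal)
t=11: [21, 51, 21, 51]  (not all equal)
t=12: [60, 14, 60, 14]  (not all equal)
t=13: [69, 15, 69, 15]  (not all equal)
t=14: [76, 58, 76, 58]  (not all equal)
t=15: [7, 86, 7, 86]  (not all equal)
t=16: [44, 38, 44, 38]  (not all equal)
t=17: [91, 33, 91, 33]  (not all equal)
t=18: [70, 70, 70, 70]  (all equal)

Answer: 18
Key observation: Synchronization is absorbing here: once all patches are equal they stay equal, and step 18 is the first all-equal step.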